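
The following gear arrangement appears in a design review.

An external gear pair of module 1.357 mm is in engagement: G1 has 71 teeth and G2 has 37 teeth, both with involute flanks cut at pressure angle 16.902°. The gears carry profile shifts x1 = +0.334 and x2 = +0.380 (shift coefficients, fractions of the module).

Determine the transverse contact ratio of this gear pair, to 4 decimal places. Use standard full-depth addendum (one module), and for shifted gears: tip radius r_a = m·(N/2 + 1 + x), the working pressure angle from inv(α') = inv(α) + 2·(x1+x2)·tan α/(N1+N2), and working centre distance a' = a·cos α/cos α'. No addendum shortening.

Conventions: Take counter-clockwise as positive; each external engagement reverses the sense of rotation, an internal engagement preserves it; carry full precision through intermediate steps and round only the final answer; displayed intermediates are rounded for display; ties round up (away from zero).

1.8050

topology: single-mesh involute geometry — m = 1.357, 71T/37T pair
base radii: r_b1 = 46.092570, r_b2 = 24.020072
tip radii: r_a1 = 49.983738, r_a2 = 26.977160
inv(α') = inv(16.902°) + 2·(+0.334+0.380)·tan α/(71+37) = 0.01288353  ⇒  α' = 19.08104°
a' = a·cos α / cos α' = 73.2780·cos 16.902°/cos 19.08104° = 74.188788
action lengths: √(r_a1²−r_b1²) = 19.335176, √(r_a2²−r_b2²) = 12.280200
base pitch p_b = π·m·cos α = 4.078988
CR = (19.335176 + 12.280200 − 74.188788·sin 19.08104°)/4.078988 = 1.805024
contact ratio ≈ 1.8050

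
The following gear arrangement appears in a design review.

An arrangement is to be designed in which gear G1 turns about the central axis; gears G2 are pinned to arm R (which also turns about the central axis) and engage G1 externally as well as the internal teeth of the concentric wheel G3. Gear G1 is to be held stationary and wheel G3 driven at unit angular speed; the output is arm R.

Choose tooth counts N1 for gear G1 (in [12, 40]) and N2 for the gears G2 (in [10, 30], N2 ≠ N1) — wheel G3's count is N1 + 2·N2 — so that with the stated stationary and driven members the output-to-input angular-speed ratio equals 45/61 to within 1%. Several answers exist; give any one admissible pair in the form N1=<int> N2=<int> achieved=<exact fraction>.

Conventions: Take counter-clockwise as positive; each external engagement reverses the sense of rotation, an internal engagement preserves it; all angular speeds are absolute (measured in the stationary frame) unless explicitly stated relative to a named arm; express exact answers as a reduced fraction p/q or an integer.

N1=32 N2=29 achieved=45/61

topology: planetary set — design target 45/61, arm = carrier (Willis)
Willis with ω_sun = 0: ω_arm/ω_ring = N3/(N1+N3); set equal to 45/61  ⇒  N3/N1 = (45/61)/(1 − 45/61) = 45/16
N3 = N1 + 2·N2  ⇒  N2/N1 = (N3/N1 − 1)/2 = (45/16 − 1)/2 = 29/32
smallest multiple with N1 ≥ 12 and N2 ≥ 10: k = 1  ⇒  N1 = 1·32 = 32, N2 = 1·29 = 29 (N1 ≤ 40, N2 ≤ 30, N2 ≠ N1 ✓), N3 = 32 + 2·29 = 90
check: N3/(N1+N3) with N1 = 32, N3 = 90 gives 45/61; |achieved − target| = 0 ≤ 9/1220 ✓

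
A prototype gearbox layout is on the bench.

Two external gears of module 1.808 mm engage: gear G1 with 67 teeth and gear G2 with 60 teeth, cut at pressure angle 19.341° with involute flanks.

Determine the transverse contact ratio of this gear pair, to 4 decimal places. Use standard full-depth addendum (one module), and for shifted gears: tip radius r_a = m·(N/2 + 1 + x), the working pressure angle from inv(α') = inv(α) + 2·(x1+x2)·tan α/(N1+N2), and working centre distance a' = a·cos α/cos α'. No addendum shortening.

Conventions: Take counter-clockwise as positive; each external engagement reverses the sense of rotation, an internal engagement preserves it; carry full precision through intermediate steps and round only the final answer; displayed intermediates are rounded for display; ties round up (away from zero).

topology: single-mesh involute geometry — m = 1.808, 67T/60T pair
base radii: r_b1 = 57.149796, r_b2 = 51.178922
tip radii: r_a1 = 62.376000, r_a2 = 56.048000
no profile shift: α' = α, a' = a
action lengths: √(r_a1²−r_b1²) = 24.993322, √(r_a2²−r_b2²) = 22.849425
base pitch p_b = π·m·cos α = 5.359444
CR = (24.993322 + 22.849425 − 114.808000·sin 19.34100°)/5.359444 = 1.832191
contact ratio ≈ 1.8322

1.8322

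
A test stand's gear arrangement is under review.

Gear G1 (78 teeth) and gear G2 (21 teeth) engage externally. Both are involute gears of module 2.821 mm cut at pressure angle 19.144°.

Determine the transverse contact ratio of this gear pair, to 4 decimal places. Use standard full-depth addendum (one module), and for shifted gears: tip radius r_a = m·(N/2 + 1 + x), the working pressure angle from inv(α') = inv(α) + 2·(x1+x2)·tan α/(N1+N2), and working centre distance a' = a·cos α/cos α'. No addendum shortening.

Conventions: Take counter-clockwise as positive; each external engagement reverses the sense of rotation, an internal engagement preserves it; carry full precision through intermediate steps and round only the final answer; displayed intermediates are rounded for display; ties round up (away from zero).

single-mesh involute tooth geometry (78T engaging 21T at module 2.821)
base radii: r_b1 = 103.934658, r_b2 = 27.982408
tip radii: r_a1 = 112.840000, r_a2 = 32.441500
no profile shift: α' = α, a' = a
action lengths: √(r_a1²−r_b1²) = 43.936916, √(r_a2²−r_b2²) = 16.414499
base pitch p_b = π·m·cos α = 8.372317
CR = (43.936916 + 16.414499 − 139.639500·sin 19.14400°)/8.372317 = 1.738772
contact ratio ≈ 1.7388

1.7388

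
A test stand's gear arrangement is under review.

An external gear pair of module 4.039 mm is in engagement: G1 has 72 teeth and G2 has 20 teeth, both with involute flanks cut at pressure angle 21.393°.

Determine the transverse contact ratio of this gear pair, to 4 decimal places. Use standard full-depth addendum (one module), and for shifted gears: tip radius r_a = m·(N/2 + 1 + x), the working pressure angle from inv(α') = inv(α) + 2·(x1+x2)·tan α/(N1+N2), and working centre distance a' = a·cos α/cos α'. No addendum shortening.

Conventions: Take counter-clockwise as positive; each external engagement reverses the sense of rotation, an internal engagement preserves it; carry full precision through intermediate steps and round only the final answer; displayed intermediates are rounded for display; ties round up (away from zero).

single-mesh involute tooth geometry (72T engaging 20T at module 4.039)
base radii: r_b1 = 135.385721, r_b2 = 37.607145
tip radii: r_a1 = 149.443000, r_a2 = 44.429000
no profile shift: α' = α, a' = a
action lengths: √(r_a1²−r_b1²) = 63.276511, √(r_a2²−r_b2²) = 23.656684
base pitch p_b = π·m·cos α = 11.814633
CR = (63.276511 + 23.656684 − 185.794000·sin 21.39300°)/11.814633 = 1.621922
contact ratio ≈ 1.6219

1.6219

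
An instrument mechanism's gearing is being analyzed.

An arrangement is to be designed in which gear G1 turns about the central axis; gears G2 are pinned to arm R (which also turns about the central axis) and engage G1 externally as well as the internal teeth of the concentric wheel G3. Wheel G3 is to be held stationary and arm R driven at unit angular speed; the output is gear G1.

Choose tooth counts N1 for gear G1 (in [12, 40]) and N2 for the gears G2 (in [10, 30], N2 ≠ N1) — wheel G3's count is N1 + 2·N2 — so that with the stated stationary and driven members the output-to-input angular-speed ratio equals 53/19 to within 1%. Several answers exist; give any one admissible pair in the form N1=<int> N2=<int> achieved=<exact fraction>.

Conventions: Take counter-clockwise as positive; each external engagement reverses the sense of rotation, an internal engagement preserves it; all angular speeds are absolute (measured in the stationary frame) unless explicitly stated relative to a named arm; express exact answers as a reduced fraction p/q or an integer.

N1=38 N2=15 achieved=53/19

topology: planetary set — design target 53/19, arm = carrier (Willis)
Willis with ω_ring = 0: ω_sun/ω_arm = (N1+N3)/N1; set equal to 53/19  ⇒  N3/N1 = 53/19 − 1 = 34/19
N3 = N1 + 2·N2  ⇒  N2/N1 = (N3/N1 − 1)/2 = (34/19 − 1)/2 = 15/38
smallest multiple with N1 ≥ 12 and N2 ≥ 10: k = 1  ⇒  N1 = 1·38 = 38, N2 = 1·15 = 15 (N1 ≤ 40, N2 ≤ 30, N2 ≠ N1 ✓), N3 = 38 + 2·15 = 68
check: (N1+N3)/N1 with N1 = 38, N3 = 68 gives 53/19; |achieved − target| = 0 ≤ 53/1900 ✓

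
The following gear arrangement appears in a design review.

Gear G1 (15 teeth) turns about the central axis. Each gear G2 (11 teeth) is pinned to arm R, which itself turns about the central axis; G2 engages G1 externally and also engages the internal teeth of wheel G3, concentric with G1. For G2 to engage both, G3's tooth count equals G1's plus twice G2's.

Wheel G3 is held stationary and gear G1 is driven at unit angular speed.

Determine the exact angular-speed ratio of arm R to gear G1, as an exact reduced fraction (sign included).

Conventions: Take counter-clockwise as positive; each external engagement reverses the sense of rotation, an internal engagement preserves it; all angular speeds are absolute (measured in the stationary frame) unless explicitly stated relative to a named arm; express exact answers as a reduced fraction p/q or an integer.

class = planetary set [G3 = 15+2·11 = 37; Willis about the carrier]
ring teeth: 15 + 2·11 = 37
15(ω_sun−ω_arm) = −37(ω_ring−ω_arm),  ω_ring = 0, ω_sun = 1
15(1−ω_arm) = −37(0−ω_arm)  ⇒  52·ω_arm = 15  ⇒  ω_arm = 15/52
ω_out/ω_in = 15/52

15/52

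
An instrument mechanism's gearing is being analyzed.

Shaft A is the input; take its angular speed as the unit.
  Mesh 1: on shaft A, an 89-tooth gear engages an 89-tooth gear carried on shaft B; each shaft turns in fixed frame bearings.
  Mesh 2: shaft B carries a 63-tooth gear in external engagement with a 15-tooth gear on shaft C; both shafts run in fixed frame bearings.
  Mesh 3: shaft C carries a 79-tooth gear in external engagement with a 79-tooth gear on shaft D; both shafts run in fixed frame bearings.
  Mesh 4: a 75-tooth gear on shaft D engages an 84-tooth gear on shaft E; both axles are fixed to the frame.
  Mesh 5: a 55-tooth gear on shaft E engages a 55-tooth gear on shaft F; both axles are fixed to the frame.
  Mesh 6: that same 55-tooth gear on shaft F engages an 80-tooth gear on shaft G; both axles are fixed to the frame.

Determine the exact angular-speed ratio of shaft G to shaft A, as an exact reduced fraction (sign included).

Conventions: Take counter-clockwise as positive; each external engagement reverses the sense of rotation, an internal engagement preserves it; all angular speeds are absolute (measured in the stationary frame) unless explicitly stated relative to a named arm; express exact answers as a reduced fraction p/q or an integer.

165/64

class = fixed-axis compound train [6 meshes; 6 ratios multiply, 6 sense flips]
mesh 1 [89T→89T]: running ratio 1, sense −
mesh 2 [63T→15T]: running ratio 21/5, sense +
mesh 3 [79T→79T]: running ratio 21/5, sense −
mesh 4 [75T→84T]: running ratio 15/4, sense +
mesh 5 [55T→55T]: running ratio 15/4, sense −
mesh 6 [55T→80T]: running ratio 165/64, sense +
ω_out/ω_in = 165/64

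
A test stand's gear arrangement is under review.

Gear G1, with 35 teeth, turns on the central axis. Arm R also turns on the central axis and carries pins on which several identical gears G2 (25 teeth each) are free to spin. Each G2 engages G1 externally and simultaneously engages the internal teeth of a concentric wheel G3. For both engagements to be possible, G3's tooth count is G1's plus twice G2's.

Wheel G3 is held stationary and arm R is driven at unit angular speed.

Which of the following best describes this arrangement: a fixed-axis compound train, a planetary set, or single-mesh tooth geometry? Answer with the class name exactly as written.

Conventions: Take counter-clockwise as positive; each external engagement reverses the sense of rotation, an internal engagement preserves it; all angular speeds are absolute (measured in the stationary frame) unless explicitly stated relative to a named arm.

recognized (axles ride arm R): planetary set, 35/25/85 teeth
classification: planetary set

planetary set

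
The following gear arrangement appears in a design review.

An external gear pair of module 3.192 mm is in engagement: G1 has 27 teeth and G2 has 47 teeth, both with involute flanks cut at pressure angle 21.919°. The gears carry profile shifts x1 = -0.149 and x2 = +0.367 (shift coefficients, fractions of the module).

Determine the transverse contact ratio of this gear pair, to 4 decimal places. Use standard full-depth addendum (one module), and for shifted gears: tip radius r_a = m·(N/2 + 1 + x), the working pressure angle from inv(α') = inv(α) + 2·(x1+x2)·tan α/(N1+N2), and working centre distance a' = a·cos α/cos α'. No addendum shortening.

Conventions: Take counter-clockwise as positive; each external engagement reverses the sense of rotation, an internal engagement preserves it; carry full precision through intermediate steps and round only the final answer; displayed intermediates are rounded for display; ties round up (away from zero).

1.5757

class = single-mesh tooth geometry [involute pair 27T × 47T, m = 3.192]
base radii: r_b1 = 39.976988, r_b2 = 69.589571
tip radii: r_a1 = 45.808392, r_a2 = 79.375464
inv(α') = inv(21.919°) + 2·(-0.149+0.367)·tan α/(27+47) = 0.02219475  ⇒  α' = 22.72467°
a' = a·cos α / cos α' = 118.1040·cos 21.919°/cos 22.72467° = 118.787839
action lengths: √(r_a1²−r_b1²) = 22.366252, √(r_a2²−r_b2²) = 38.180569
base pitch p_b = π·m·cos α = 9.303067
CR = (22.366252 + 38.180569 − 118.787839·sin 22.72467°)/9.303067 = 1.575684
contact ratio ≈ 1.5757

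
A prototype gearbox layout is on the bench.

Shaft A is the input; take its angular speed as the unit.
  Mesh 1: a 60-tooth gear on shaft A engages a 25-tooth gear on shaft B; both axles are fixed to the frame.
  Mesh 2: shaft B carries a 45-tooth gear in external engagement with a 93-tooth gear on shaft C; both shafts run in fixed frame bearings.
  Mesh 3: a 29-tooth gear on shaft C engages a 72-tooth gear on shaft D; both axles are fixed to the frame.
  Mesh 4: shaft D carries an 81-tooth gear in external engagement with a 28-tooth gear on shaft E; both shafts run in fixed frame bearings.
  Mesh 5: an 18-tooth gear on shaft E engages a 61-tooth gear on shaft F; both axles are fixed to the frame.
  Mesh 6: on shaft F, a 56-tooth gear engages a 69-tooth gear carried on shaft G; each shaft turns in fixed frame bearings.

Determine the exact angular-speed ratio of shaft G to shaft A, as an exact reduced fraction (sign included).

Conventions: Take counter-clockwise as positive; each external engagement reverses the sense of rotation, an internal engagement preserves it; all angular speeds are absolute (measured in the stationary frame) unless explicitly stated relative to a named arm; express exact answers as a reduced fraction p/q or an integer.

14094/43493

class = fixed-axis compound train [6 meshes; 6 ratios multiply, 6 sense flips]
mesh 1 [60T→25T]: running ratio 12/5, sense −
mesh 2 [45T→93T]: running ratio 36/31, sense +
mesh 3 [29T→72T]: running ratio 29/62, sense −
mesh 4 [81T→28T]: running ratio 2349/1736, sense +
mesh 5 [18T→61T]: running ratio 21141/52948, sense −
mesh 6 [56T→69T]: running ratio 14094/43493, sense +
ω_out/ω_in = 14094/43493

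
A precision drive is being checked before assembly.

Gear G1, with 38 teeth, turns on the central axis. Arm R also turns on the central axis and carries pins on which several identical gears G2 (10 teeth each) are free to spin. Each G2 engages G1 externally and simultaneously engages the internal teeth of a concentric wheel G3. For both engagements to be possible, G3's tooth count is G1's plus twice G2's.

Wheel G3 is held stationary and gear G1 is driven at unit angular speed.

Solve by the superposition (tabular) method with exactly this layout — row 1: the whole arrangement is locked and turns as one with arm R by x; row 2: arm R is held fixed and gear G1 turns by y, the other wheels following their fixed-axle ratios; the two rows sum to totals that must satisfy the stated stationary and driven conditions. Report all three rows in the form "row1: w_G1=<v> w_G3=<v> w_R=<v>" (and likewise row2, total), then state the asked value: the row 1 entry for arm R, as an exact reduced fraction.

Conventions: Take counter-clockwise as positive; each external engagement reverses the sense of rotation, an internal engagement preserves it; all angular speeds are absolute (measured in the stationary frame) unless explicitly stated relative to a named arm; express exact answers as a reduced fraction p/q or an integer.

row1: w_G1=19/48 w_G3=19/48 w_R=19/48
row2: w_G1=29/48 w_G3=-19/48 w_R=0
total: w_G1=1 w_G3=0 w_R=19/48
asked value: 19/48

topology: planetary set — G1 38T / G2 10T / G3 58T, arm = carrier (Willis)
row 1: whole set turns with the arm by x
row 2 (arm held, sun turns y): ω_ring = −(38/58)·y, ω_arm = 0
boundary: total ω_ring = x − (38/58)·y = 0 and total ω_sun = x + y = 1  ⇒  y = 29/48, x = 19/48
row 2 ring = −(38/58)·29/48 = -19/48
totals (row 1 + row 2): sun 19/48 + 29/48 = 1, ring 19/48 + (-19/48) = 0, arm 19/48 + 0 = 19/48
asked cell (row1, arm) = 19/48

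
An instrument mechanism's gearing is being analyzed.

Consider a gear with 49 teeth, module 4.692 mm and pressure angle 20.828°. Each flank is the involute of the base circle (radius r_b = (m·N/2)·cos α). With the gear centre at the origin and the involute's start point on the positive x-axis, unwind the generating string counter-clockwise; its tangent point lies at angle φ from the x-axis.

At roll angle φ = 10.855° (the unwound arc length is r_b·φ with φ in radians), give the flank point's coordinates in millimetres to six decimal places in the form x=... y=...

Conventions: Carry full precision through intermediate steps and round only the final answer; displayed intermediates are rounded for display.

single-mesh involute tooth geometry (49T wheel at module 4.692)
pitch radius r_p = m·N/2 = 4.692·49/2 = 114.954000
base radius r_b = r_p·cos α = 114.954000·cos 20.828° = 107.441989
roll angle φ = 10.855° = 0.18945549 rad
x = r_b·(cos φ + φ·sin φ) = 109.352949
y = r_b·(sin φ − φ·cos φ) = 0.242669

x=109.352949 y=0.242669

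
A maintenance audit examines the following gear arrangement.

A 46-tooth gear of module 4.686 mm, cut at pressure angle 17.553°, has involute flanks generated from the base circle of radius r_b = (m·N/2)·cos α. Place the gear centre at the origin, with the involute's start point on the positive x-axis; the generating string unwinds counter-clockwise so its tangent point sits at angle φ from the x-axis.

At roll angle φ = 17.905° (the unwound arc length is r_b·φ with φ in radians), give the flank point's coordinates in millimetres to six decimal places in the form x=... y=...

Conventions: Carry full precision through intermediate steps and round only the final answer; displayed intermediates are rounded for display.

topology: single-mesh involute geometry — m = 4.686, N = 46
pitch radius r_p = m·N/2 = 4.686·46/2 = 107.778000
base radius r_b = r_p·cos α = 107.778000·cos 17.553° = 102.759682
roll angle φ = 17.905° = 0.31250120 rad
x = r_b·(cos φ + φ·sin φ) = 107.655445
y = r_b·(sin φ − φ·cos φ) = 1.035165

x=107.655445 y=1.035165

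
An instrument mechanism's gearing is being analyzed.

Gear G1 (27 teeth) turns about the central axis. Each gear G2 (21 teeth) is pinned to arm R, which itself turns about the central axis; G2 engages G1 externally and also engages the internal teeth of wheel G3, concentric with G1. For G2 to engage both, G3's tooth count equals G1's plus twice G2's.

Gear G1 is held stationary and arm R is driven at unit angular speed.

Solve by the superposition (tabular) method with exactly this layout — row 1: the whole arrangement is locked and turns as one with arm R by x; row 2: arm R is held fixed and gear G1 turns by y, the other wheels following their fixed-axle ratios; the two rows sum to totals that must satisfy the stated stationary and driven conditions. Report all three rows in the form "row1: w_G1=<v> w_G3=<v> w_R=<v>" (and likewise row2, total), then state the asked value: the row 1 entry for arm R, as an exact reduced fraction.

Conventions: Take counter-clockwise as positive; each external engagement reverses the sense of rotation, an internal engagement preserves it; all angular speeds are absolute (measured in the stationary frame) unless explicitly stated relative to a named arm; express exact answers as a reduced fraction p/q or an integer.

planetary set (27T centre, 21T on arm, 69T internal) — Willis relation
row 1 (train locked, turned with arm): all members turn x
row 2 (arm held, sun turns y): ω_ring = −(27/69)·y, ω_arm = 0
boundary: total ω_sun = x + y = 0 and total ω_arm = x = 1  ⇒  y = -1, x = 1
row 2 ring = −(27/69)·(-1) = 9/23
totals (row 1 + row 2): sun 1 + (-1) = 0, ring 1 + 9/23 = 32/23, arm 1 + 0 = 1
asked cell (row1, arm) = 1

row1: w_G1=1 w_G3=1 w_R=1
row2: w_G1=-1 w_G3=9/23 w_R=0
total: w_G1=0 w_G3=32/23 w_R=1
asked value: 1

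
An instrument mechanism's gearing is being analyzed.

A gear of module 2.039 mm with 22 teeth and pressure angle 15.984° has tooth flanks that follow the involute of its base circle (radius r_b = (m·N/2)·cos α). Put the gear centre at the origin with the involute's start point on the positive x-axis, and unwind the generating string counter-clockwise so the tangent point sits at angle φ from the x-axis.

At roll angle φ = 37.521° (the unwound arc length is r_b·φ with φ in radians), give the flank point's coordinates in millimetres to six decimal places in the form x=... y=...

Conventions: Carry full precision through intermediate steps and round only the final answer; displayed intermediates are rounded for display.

x=25.701248 y=1.933215

recognized (one wheel, involute flank): single-mesh tooth geometry, m = 2.039, N = 22
pitch radius r_p = m·N/2 = 2.039·22/2 = 22.429000
base radius r_b = r_p·cos α = 22.429000·cos 15.984° = 21.561864
roll angle φ = 37.521° = 0.65486499 rad
x = r_b·(cos φ + φ·sin φ) = 25.701248
y = r_b·(sin φ − φ·cos φ) = 1.933215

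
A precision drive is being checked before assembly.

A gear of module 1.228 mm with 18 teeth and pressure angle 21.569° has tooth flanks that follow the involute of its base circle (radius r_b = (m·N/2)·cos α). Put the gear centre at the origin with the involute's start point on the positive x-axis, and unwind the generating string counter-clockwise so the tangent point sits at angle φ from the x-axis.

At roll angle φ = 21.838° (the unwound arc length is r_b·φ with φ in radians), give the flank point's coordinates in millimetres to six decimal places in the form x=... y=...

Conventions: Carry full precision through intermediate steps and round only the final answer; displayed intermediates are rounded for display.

recognized (one wheel, involute flank): single-mesh tooth geometry, m = 1.228, N = 18
pitch radius r_p = m·N/2 = 1.228·18/2 = 11.052000
base radius r_b = r_p·cos α = 11.052000·cos 21.569° = 10.278089
roll angle φ = 21.838° = 0.38114500 rad
x = r_b·(cos φ + φ·sin φ) = 10.997751
y = r_b·(sin φ − φ·cos φ) = 0.186956

x=10.997751 y=0.186956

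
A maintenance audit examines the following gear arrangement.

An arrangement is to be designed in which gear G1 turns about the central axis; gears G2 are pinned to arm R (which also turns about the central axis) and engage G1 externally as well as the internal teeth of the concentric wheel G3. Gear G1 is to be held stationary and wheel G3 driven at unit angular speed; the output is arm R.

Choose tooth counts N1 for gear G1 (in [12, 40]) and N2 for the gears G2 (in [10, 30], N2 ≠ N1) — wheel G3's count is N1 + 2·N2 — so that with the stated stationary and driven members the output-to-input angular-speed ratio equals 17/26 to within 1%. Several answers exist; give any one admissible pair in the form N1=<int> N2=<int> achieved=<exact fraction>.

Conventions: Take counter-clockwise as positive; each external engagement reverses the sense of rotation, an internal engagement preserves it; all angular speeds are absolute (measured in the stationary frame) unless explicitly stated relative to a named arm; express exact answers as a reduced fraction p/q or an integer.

class = planetary set [ratio 17/26 wanted; Willis about the carrier]
Willis with ω_sun = 0: ω_arm/ω_ring = N3/(N1+N3); set equal to 17/26  ⇒  N3/N1 = (17/26)/(1 − 17/26) = 17/9
N3 = N1 + 2·N2  ⇒  N2/N1 = (N3/N1 − 1)/2 = (17/9 − 1)/2 = 4/9
smallest multiple with N1 ≥ 12 and N2 ≥ 10: k = 3  ⇒  N1 = 3·9 = 27, N2 = 3·4 = 12 (N1 ≤ 40, N2 ≤ 30, N2 ≠ N1 ✓), N3 = 27 + 2·12 = 51
check: N3/(N1+N3) with N1 = 27, N3 = 51 gives 17/26; |achieved − target| = 0 ≤ 17/2600 ✓

N1=27 N2=12 achieved=17/26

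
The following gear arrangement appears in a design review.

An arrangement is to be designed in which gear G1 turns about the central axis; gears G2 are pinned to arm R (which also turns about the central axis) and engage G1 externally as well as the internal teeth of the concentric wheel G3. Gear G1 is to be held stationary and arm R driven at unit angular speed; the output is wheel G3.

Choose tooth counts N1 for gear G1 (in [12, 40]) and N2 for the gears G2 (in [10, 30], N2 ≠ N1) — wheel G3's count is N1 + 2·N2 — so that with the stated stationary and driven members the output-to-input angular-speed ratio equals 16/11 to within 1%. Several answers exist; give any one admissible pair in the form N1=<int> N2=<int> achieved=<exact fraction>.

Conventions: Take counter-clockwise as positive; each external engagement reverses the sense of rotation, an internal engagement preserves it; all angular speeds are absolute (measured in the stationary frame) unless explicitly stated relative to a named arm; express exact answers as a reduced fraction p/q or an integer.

topology: planetary set — design target 16/11, arm = carrier (Willis)
Willis with ω_sun = 0: ω_ring/ω_arm = (N1+N3)/N3; set equal to 16/11  ⇒  N3/N1 = 1/(16/11 − 1) = 11/5
N3 = N1 + 2·N2  ⇒  N2/N1 = (N3/N1 − 1)/2 = (11/5 − 1)/2 = 3/5
smallest multiple with N1 ≥ 12 and N2 ≥ 10: k = 4  ⇒  N1 = 4·5 = 20, N2 = 4·3 = 12 (N1 ≤ 40, N2 ≤ 30, N2 ≠ N1 ✓), N3 = 20 + 2·12 = 44
check: (N1+N3)/N3 with N1 = 20, N3 = 44 gives 16/11; |achieved − target| = 0 ≤ 4/275 ✓

N1=20 N2=12 achieved=16/11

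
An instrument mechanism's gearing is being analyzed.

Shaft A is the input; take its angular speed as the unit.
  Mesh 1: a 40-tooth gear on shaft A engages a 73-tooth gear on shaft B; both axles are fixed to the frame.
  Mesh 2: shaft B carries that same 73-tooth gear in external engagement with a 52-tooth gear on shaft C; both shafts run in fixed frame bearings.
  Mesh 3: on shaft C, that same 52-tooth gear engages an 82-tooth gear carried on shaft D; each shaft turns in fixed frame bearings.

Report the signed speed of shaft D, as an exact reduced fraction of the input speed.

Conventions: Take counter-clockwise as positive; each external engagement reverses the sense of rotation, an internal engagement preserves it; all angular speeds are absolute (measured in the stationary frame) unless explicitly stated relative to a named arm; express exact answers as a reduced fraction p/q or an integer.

-20/41

3-mesh fixed-axis compound train (all bearings frame-fixed)
mesh 1 [40T→73T]: |ω|/ω_in = 1×40/73 = 40/73, sense flips to −
mesh 2 [73T→52T]: |ω|/ω_in = (40/73)×73/52 = 10/13, sense flips to +
mesh 3 [52T→82T]: |ω|/ω_in = (10/13)×52/82 = 20/41, sense flips to −
signed output speed (× input speed) = -20/41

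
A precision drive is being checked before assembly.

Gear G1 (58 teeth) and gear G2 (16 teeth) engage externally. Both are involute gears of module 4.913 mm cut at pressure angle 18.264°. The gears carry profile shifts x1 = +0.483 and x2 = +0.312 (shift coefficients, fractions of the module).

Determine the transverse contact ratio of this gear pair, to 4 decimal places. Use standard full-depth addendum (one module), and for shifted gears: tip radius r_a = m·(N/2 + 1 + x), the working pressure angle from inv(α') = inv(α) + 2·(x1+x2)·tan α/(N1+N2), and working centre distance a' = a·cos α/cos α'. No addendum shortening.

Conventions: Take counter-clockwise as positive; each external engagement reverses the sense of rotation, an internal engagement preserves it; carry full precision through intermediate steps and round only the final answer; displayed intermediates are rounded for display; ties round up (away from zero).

class = single-mesh tooth geometry [involute pair 58T × 16T, m = 4.913]
base radii: r_b1 = 135.299376, r_b2 = 37.323966
tip radii: r_a1 = 149.762979, r_a2 = 45.749856
inv(α') = inv(18.264°) + 2·(+0.483+0.312)·tan α/(58+16) = 0.01834555  ⇒  α' = 21.38144°
a' = a·cos α / cos α' = 181.7810·cos 18.264°/cos 21.38144° = 185.382483
action lengths: √(r_a1²−r_b1²) = 64.210815, √(r_a2²−r_b2²) = 26.456963
base pitch p_b = π·m·cos α = 14.657087
CR = (64.210815 + 26.456963 − 185.382483·sin 21.38144°)/14.657087 = 1.574796
contact ratio ≈ 1.5748

1.5748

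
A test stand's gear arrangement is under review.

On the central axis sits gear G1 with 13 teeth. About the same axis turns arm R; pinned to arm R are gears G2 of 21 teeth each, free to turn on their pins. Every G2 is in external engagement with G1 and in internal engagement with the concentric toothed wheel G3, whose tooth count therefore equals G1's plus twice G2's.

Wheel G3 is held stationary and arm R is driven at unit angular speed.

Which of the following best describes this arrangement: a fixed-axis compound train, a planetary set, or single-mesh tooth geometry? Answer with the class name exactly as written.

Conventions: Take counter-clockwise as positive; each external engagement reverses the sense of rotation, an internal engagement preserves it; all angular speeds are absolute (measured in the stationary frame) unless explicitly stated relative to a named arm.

planetary set

recognized (axles ride arm R): planetary set, 13/21/55 teeth
classification: planetary set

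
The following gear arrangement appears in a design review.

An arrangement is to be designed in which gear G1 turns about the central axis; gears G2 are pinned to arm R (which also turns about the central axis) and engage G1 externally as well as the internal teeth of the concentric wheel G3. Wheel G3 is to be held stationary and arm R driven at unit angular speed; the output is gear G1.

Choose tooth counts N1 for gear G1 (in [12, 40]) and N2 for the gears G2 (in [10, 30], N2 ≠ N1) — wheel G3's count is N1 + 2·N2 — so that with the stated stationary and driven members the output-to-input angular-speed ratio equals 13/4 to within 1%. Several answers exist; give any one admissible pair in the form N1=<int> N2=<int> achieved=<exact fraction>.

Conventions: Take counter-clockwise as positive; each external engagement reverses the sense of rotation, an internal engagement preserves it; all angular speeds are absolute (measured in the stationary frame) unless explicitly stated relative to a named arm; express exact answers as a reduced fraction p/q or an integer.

class = planetary set [ratio 13/4 wanted; Willis about the carrier]
Willis with ω_ring = 0: ω_sun/ω_arm = (N1+N3)/N1; set equal to 13/4  ⇒  N3/N1 = 13/4 − 1 = 9/4
N3 = N1 + 2·N2  ⇒  N2/N1 = (N3/N1 − 1)/2 = (9/4 − 1)/2 = 5/8
smallest multiple with N1 ≥ 12 and N2 ≥ 10: k = 2  ⇒  N1 = 2·8 = 16, N2 = 2·5 = 10 (N1 ≤ 40, N2 ≤ 30, N2 ≠ N1 ✓), N3 = 16 + 2·10 = 36
check: (N1+N3)/N1 with N1 = 16, N3 = 36 gives 13/4; |achieved − target| = 0 ≤ 13/400 ✓

N1=16 N2=10 achieved=13/4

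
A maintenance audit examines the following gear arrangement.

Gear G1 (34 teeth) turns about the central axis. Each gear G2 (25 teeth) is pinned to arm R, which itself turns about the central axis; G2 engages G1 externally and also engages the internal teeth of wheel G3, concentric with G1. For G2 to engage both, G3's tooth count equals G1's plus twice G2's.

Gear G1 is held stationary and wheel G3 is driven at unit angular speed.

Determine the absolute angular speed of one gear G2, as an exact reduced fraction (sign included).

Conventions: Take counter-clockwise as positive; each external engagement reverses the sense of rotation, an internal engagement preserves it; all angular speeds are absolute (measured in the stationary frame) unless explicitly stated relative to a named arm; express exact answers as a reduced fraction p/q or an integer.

42/25

topology: planetary set — G1 34T / G2 25T / G3 84T, arm = carrier (Willis)
ring teeth: 34 + 2·25 = 84
34(ω_sun−ω_arm) = −84(ω_ring−ω_arm),  ω_sun = 0, ω_ring = 1
34(0−ω_arm) = −84(1−ω_arm)  ⇒  118·ω_arm = 84  ⇒  ω_arm = 42/59
sun–planet mesh: 34·(0−42/59) = −25·(ω_p−ω_arm)  ⇒  ω_p−ω_arm = 1428/1475
ω_p = 42/59 + 1428/1475 = 42/25
exact speed ratio = 42/25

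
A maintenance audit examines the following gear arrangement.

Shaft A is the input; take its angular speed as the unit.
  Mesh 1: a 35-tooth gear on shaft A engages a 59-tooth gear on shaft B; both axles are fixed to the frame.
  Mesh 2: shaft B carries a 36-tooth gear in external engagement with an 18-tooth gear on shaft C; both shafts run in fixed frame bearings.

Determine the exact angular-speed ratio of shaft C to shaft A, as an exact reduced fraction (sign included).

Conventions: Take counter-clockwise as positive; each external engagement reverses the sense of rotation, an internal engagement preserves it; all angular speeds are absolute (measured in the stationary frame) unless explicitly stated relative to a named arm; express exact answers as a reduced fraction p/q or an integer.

class = fixed-axis compound train [2 meshes; 2 ratios multiply, 2 sense flips]
mesh 1 [35T→59T]: running ratio 35/59, sense −
mesh 2 [36T→18T]: running ratio 70/59, sense +
ω_out/ω_in = 70/59

70/59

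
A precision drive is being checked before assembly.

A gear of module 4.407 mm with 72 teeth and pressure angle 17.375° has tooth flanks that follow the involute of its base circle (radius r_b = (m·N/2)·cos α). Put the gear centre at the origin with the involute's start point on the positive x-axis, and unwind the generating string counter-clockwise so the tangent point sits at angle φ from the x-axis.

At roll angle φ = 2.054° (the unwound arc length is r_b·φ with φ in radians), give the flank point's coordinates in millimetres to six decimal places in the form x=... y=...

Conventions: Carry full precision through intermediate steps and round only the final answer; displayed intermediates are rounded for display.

x=151.510087 y=0.002325

class = single-mesh tooth geometry [base-circle involute, m = 4.407, 72T]
pitch radius r_p = m·N/2 = 4.407·72/2 = 158.652000
base radius r_b = r_p·cos α = 158.652000·cos 17.375° = 151.412823
roll angle φ = 2.054° = 0.03584906 rad
x = r_b·(cos φ + φ·sin φ) = 151.510087
y = r_b·(sin φ − φ·cos φ) = 0.002325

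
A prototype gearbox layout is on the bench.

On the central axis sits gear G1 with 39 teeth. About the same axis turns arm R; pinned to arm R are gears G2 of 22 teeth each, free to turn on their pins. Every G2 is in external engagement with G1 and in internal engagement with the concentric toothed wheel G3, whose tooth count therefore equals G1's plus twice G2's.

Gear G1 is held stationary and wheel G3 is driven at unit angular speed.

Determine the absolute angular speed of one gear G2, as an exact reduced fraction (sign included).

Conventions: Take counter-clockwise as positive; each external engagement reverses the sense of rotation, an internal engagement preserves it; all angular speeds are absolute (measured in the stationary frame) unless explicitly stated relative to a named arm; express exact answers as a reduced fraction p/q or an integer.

recognized (axles ride arm R): planetary set, 39/22/83 teeth
ring teeth: 39 + 2·22 = 83
39(ω_sun−ω_arm) = −83(ω_ring−ω_arm),  ω_sun = 0, ω_ring = 1
39(0−ω_arm) = −83(1−ω_arm)  ⇒  122·ω_arm = 83  ⇒  ω_arm = 83/122
sun–planet mesh: 39·(0−83/122) = −22·(ω_p−ω_arm)  ⇒  ω_p−ω_arm = 3237/2684
ω_p = 83/122 + 3237/2684 = 83/44
exact speed ratio = 83/44

83/44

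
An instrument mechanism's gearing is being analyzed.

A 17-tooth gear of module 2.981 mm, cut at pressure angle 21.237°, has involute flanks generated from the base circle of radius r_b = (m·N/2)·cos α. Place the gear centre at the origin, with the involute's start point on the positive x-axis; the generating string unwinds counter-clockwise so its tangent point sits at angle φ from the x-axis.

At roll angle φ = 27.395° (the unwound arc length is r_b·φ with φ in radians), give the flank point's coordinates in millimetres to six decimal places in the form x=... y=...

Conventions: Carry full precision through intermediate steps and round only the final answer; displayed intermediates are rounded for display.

recognized (one wheel, involute flank): single-mesh tooth geometry, m = 2.981, N = 17
pitch radius r_p = m·N/2 = 2.981·17/2 = 25.338500
base radius r_b = r_p·cos α = 25.338500·cos 21.237° = 23.617764
roll angle φ = 27.395° = 0.47813295 rad
x = r_b·(cos φ + φ·sin φ) = 26.165063
y = r_b·(sin φ − φ·cos φ) = 0.841012

x=26.165063 y=0.841012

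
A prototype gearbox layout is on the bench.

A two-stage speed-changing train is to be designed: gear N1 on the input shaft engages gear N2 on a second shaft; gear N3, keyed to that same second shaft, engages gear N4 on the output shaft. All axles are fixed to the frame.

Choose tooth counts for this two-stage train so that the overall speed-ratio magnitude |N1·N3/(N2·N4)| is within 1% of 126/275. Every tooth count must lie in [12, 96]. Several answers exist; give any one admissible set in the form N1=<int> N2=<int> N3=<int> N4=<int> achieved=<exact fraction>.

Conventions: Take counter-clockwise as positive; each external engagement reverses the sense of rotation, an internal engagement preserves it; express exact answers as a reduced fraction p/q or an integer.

class = fixed-axis compound train [2-stage, 126/275 wanted]
target = 126/275 in lowest terms: an exact hit needs N1·N3 = k·126 and N2·N4 = k·275 for one integer k, every count in [12, 96]; additionally prefer no 1:1 stage (N1 ≠ N2, N3 ≠ N4)
k = 1: no 1:1-free in-range split of k·126 and k·275 into factor pairs; take k = 2
k = 2: N1·N3 = 252 = 12·21, N2·N4 = 550 = 22·25
achieved = 12·21/(22·25) = 126/275; |achieved − target| = 0 ≤ 63/13750 ✓

N1=12 N2=22 N3=21 N4=25 achieved=126/275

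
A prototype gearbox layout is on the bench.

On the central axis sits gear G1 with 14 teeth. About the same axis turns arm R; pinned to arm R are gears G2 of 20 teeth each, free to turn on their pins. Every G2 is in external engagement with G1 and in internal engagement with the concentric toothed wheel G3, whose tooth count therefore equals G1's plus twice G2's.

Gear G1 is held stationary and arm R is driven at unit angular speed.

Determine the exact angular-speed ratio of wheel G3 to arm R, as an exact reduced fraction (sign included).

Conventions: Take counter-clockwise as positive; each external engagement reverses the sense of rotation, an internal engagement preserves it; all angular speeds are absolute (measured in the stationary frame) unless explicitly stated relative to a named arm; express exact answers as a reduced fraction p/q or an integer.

34/27

class = planetary set [G3 = 14+2·20 = 54; Willis about the carrier]
ring teeth: 14 + 2·20 = 54
14(ω_sun−ω_arm) = −54(ω_ring−ω_arm),  ω_sun = 0, ω_arm = 1
ω_ring = 1 − (14/54)(0−1) = 34/27
ω_out/ω_in = 34/27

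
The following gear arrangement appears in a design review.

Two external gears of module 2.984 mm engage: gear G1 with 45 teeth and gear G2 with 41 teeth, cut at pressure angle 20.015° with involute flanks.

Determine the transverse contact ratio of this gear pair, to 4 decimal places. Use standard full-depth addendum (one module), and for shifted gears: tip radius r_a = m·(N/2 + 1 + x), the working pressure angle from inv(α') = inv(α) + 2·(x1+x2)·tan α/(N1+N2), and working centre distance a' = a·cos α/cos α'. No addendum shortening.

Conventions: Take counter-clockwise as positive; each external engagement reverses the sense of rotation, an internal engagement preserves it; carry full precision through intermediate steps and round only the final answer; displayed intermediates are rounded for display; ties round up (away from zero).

topology: single-mesh involute geometry — m = 2.984, 45T/41T pair
base radii: r_b1 = 63.084949, r_b2 = 57.477398
tip radii: r_a1 = 70.124000, r_a2 = 64.156000
no profile shift: α' = α, a' = a
action lengths: √(r_a1²−r_b1²) = 30.621310, √(r_a2²−r_b2²) = 28.501598
base pitch p_b = π·m·cos α = 8.808320
CR = (30.621310 + 28.501598 − 128.312000·sin 20.01500°)/8.808320 = 1.726329
contact ratio ≈ 1.7263

1.7263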